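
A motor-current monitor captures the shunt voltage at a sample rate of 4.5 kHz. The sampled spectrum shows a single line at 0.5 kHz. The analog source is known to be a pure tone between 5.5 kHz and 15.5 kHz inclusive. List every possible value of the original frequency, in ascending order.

8.5 kHz, 9.5 kHz, 13 kHz, 14 kHz

Frequencies that alias to 0.5 kHz are k·fs ± 0.5 kHz for integer k ≥ 0.
k=0: 0.5 kHz.
k=1: 4 kHz, 5 kHz.
k=2: 8.5 kHz, 9.5 kHz.
k=3: 13 kHz, 14 kHz.
k=4: 17.5 kHz, 18.5 kHz.
Within [5.5 kHz, 15.5 kHz]: 8.5 kHz, 9.5 kHz, 13 kHz, 14 kHz.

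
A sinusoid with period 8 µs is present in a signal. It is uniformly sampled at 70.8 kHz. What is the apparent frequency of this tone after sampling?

T = 8 µs → f = 1/T = 125 kHz.
125 kHz mod fs = 54.2 kHz.
54.2 kHz > fs/2 = 35.4 kHz, folds to fs − 54.2 kHz = 16.6 kHz.

16.6 kHz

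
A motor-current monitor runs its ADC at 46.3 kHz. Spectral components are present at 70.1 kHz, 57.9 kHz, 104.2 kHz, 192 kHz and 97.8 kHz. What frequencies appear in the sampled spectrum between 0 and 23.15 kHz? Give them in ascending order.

fs/2 = 23.15 kHz.
70.1 kHz mod fs = 23.8 kHz.
23.8 kHz > fs/2 = 23.15 kHz, folds to fs − 23.8 kHz = 22.5 kHz.
57.9 kHz mod fs = 11.6 kHz.
11.6 kHz ≤ fs/2 = 23.15 kHz, appears at 11.6 kHz.
104.2 kHz mod fs = 11.6 kHz.
11.6 kHz ≤ fs/2 = 23.15 kHz, appears at 11.6 kHz.
192 kHz mod fs = 6.8 kHz.
6.8 kHz ≤ fs/2 = 23.15 kHz, appears at 6.8 kHz.
97.8 kHz mod fs = 5.2 kHz.
5.2 kHz ≤ fs/2 = 23.15 kHz, appears at 5.2 kHz.
Distinct values: {5.2 kHz, 6.8 kHz, 11.6 kHz, 22.5 kHz}.

5.2 kHz, 6.8 kHz, 11.6 kHz, 22.5 kHz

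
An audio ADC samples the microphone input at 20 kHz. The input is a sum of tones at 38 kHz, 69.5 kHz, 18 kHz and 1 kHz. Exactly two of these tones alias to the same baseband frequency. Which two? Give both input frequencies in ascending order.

18 kHz, 38 kHz

fs/2 = 10 kHz.
38 kHz mod fs = 18 kHz.
18 kHz > fs/2 = 10 kHz, folds to fs − 18 kHz = 2 kHz.
69.5 kHz mod fs = 9.5 kHz.
9.5 kHz ≤ fs/2 = 10 kHz, appears at 9.5 kHz.
18 kHz > fs/2 = 10 kHz, folds to fs − 18 kHz = 2 kHz.
1 kHz ≤ fs/2 = 10 kHz, passes unchanged.
18 kHz and 38 kHz both map to 2 kHz.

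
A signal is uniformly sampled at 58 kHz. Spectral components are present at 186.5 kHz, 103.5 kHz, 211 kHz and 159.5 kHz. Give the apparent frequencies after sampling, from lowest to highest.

fs/2 = 29 kHz.
186.5 kHz mod fs = 12.5 kHz.
12.5 kHz ≤ fs/2 = 29 kHz, appears at 12.5 kHz.
103.5 kHz mod fs = 45.5 kHz.
45.5 kHz > fs/2 = 29 kHz, folds to fs − 45.5 kHz = 12.5 kHz.
211 kHz mod fs = 37 kHz.
37 kHz > fs/2 = 29 kHz, folds to fs − 37 kHz = 21 kHz.
159.5 kHz mod fs = 43.5 kHz.
43.5 kHz > fs/2 = 29 kHz, folds to fs − 43.5 kHz = 14.5 kHz.
Distinct values: {12.5 kHz, 14.5 kHz, 21 kHz}.

12.5 kHz, 14.5 kHz, 21 kHz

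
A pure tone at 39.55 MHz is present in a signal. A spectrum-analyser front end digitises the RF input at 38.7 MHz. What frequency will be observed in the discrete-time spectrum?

0.85 MHz

39.55 MHz mod fs = 0.85 MHz.
0.85 MHz ≤ fs/2 = 19.35 MHz, appears at 0.85 MHz.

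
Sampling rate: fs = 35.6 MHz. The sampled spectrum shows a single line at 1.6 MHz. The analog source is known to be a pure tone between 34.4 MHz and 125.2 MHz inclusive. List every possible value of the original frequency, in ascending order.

Frequencies that alias to 1.6 MHz are k·fs ± 1.6 MHz for integer k ≥ 0.
k=0: 1.6 MHz.
k=1: 34 MHz, 37.2 MHz.
k=2: 69.6 MHz, 72.8 MHz.
k=3: 105.2 MHz, 108.4 MHz.
k=4: 140.8 MHz, 144 MHz.
Within [34.4 MHz, 125.2 MHz]: 37.2 MHz, 69.6 MHz, 72.8 MHz, 105.2 MHz, 108.4 MHz.

37.2 MHz, 69.6 MHz, 72.8 MHz, 105.2 MHz, 108.4 MHz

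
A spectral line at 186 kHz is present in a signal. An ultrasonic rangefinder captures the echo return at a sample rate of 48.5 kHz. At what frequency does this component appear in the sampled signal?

186 kHz mod fs = 40.5 kHz.
40.5 kHz > fs/2 = 24.25 kHz, folds to fs − 40.5 kHz = 8 kHz.

8 kHz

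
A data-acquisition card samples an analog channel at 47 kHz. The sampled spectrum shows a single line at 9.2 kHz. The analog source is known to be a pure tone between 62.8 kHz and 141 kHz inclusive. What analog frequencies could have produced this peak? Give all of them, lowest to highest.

Frequencies that alias to 9.2 kHz are k·fs ± 9.2 kHz for integer k ≥ 0.
k=0: 9.2 kHz.
k=1: 37.8 kHz, 56.2 kHz.
k=2: 84.8 kHz, 103.2 kHz.
k=3: 131.8 kHz, 150.2 kHz.
k=4: 178.8 kHz, 197.2 kHz.
Within [62.8 kHz, 141 kHz]: 84.8 kHz, 103.2 kHz, 131.8 kHz.

84.8 kHz, 103.2 kHz, 131.8 kHz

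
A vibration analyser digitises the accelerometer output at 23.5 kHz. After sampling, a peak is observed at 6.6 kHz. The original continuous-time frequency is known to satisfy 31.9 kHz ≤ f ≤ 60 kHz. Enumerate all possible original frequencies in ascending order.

40.4 kHz, 53.6 kHz

Frequencies that alias to 6.6 kHz are k·fs ± 6.6 kHz for integer k ≥ 0.
k=0: 6.6 kHz.
k=1: 16.9 kHz, 30.1 kHz.
k=2: 40.4 kHz, 53.6 kHz.
k=3: 63.9 kHz, 77.1 kHz.
Within [31.9 kHz, 60 kHz]: 40.4 kHz, 53.6 kHz.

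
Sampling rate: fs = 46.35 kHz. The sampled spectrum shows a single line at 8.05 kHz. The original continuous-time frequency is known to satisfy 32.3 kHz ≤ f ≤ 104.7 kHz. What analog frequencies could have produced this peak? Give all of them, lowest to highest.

38.3 kHz, 54.4 kHz, 84.65 kHz, 100.75 kHz

Frequencies that alias to 8.05 kHz are k·fs ± 8.05 kHz for integer k ≥ 0.
k=0: 8.05 kHz.
k=1: 38.3 kHz, 54.4 kHz.
k=2: 84.65 kHz, 100.75 kHz.
k=3: 131 kHz, 147.1 kHz.
Within [32.3 kHz, 104.7 kHz]: 38.3 kHz, 54.4 kHz, 84.65 kHz, 100.75 kHz.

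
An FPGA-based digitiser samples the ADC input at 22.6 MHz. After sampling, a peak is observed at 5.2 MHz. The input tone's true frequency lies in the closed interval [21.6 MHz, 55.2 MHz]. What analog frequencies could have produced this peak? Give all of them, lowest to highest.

27.8 MHz, 40 MHz, 50.4 MHz

Frequencies that alias to 5.2 MHz are k·fs ± 5.2 MHz for integer k ≥ 0.
k=0: 5.2 MHz.
k=1: 17.4 MHz, 27.8 MHz.
k=2: 40 MHz, 50.4 MHz.
k=3: 62.6 MHz, 73 MHz.
Within [21.6 MHz, 55.2 MHz]: 27.8 MHz, 40 MHz, 50.4 MHz.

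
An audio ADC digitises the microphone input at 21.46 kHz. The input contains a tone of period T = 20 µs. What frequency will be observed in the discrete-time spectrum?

T = 20 µs → f = 1/T = 50 kHz.
50 kHz mod fs = 7.08 kHz.
7.08 kHz ≤ fs/2 = 10.73 kHz, appears at 7.08 kHz.

7.08 kHz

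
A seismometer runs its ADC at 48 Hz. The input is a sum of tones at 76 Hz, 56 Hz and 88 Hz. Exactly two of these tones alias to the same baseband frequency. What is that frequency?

fs/2 = 24 Hz.
76 Hz mod fs = 28 Hz.
28 Hz > fs/2 = 24 Hz, folds to fs − 28 Hz = 20 Hz.
56 Hz mod fs = 8 Hz.
8 Hz ≤ fs/2 = 24 Hz, appears at 8 Hz.
88 Hz mod fs = 40 Hz.
40 Hz > fs/2 = 24 Hz, folds to fs − 40 Hz = 8 Hz.
56 Hz and 88 Hz both map to 8 Hz.

8 Hz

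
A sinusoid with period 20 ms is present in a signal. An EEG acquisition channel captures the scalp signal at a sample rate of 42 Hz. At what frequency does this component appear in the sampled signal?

T = 20 ms → f = 1/T = 50 Hz.
50 Hz mod fs = 8 Hz.
8 Hz ≤ fs/2 = 21 Hz, appears at 8 Hz.

8 Hz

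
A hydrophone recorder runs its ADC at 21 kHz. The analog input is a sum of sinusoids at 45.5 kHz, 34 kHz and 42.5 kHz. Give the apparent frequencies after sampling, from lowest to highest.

fs/2 = 10.5 kHz.
45.5 kHz mod fs = 3.5 kHz.
3.5 kHz ≤ fs/2 = 10.5 kHz, appears at 3.5 kHz.
34 kHz mod fs = 13 kHz.
13 kHz > fs/2 = 10.5 kHz, folds to fs − 13 kHz = 8 kHz.
42.5 kHz mod fs = 0.5 kHz.
0.5 kHz ≤ fs/2 = 10.5 kHz, appears at 0.5 kHz.
Distinct values: {0.5 kHz, 3.5 kHz, 8 kHz}.

0.5 kHz, 3.5 kHz, 8 kHz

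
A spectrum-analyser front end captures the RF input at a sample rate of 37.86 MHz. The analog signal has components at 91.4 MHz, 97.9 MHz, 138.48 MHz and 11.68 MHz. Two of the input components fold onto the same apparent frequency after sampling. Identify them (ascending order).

91.4 MHz, 97.9 MHz

fs/2 = 18.93 MHz.
91.4 MHz mod fs = 15.68 MHz.
15.68 MHz ≤ fs/2 = 18.93 MHz, appears at 15.68 MHz.
97.9 MHz mod fs = 22.18 MHz.
22.18 MHz > fs/2 = 18.93 MHz, folds to fs − 22.18 MHz = 15.68 MHz.
138.48 MHz mod fs = 24.9 MHz.
24.9 MHz > fs/2 = 18.93 MHz, folds to fs − 24.9 MHz = 12.96 MHz.
11.68 MHz ≤ fs/2 = 18.93 MHz, passes unchanged.
91.4 MHz and 97.9 MHz both map to 15.68 MHz.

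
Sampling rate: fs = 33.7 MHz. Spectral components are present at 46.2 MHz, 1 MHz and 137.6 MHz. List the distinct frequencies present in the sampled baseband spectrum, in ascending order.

1 MHz, 2.8 MHz, 12.5 MHz

fs/2 = 16.85 MHz.
46.2 MHz mod fs = 12.5 MHz.
12.5 MHz ≤ fs/2 = 16.85 MHz, appears at 12.5 MHz.
1 MHz ≤ fs/2 = 16.85 MHz, passes unchanged.
137.6 MHz mod fs = 2.8 MHz.
2.8 MHz ≤ fs/2 = 16.85 MHz, appears at 2.8 MHz.
Distinct values: {1 MHz, 2.8 MHz, 12.5 MHz}.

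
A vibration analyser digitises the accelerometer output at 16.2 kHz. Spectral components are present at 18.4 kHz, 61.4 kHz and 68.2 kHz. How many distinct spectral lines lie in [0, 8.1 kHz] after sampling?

2

fs/2 = 8.1 kHz.
18.4 kHz mod fs = 2.2 kHz.
2.2 kHz ≤ fs/2 = 8.1 kHz, appears at 2.2 kHz.
61.4 kHz mod fs = 12.8 kHz.
12.8 kHz > fs/2 = 8.1 kHz, folds to fs − 12.8 kHz = 3.4 kHz.
68.2 kHz mod fs = 3.4 kHz.
3.4 kHz ≤ fs/2 = 8.1 kHz, appears at 3.4 kHz.
Distinct values: {2.2 kHz, 3.4 kHz} → 2.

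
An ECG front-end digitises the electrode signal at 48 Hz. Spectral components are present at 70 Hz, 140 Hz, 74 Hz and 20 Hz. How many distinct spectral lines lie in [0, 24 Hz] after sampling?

3

fs/2 = 24 Hz.
70 Hz mod fs = 22 Hz.
22 Hz ≤ fs/2 = 24 Hz, appears at 22 Hz.
140 Hz mod fs = 44 Hz.
44 Hz > fs/2 = 24 Hz, folds to fs − 44 Hz = 4 Hz.
74 Hz mod fs = 26 Hz.
26 Hz > fs/2 = 24 Hz, folds to fs − 26 Hz = 22 Hz.
20 Hz ≤ fs/2 = 24 Hz, passes unchanged.
Distinct values: {4 Hz, 20 Hz, 22 Hz} → 3.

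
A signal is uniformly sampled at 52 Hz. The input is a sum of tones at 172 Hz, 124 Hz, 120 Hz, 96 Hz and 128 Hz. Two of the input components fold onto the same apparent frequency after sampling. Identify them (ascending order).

fs/2 = 26 Hz.
172 Hz mod fs = 16 Hz.
16 Hz ≤ fs/2 = 26 Hz, appears at 16 Hz.
124 Hz mod fs = 20 Hz.
20 Hz ≤ fs/2 = 26 Hz, appears at 20 Hz.
120 Hz mod fs = 16 Hz.
16 Hz ≤ fs/2 = 26 Hz, appears at 16 Hz.
96 Hz mod fs = 44 Hz.
44 Hz > fs/2 = 26 Hz, folds to fs − 44 Hz = 8 Hz.
128 Hz mod fs = 24 Hz.
24 Hz ≤ fs/2 = 26 Hz, appears at 24 Hz.
120 Hz and 172 Hz both map to 16 Hz.

120 Hz, 172 Hz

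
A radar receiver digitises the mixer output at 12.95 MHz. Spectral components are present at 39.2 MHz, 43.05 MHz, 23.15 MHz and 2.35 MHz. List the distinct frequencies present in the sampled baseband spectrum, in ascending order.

fs/2 = 6.475 MHz.
39.2 MHz mod fs = 0.35 MHz.
0.35 MHz ≤ fs/2 = 6.475 MHz, appears at 0.35 MHz.
43.05 MHz mod fs = 4.2 MHz.
4.2 MHz ≤ fs/2 = 6.475 MHz, appears at 4.2 MHz.
23.15 MHz mod fs = 10.2 MHz.
10.2 MHz > fs/2 = 6.475 MHz, folds to fs − 10.2 MHz = 2.75 MHz.
2.35 MHz ≤ fs/2 = 6.475 MHz, passes unchanged.
Distinct values: {0.35 MHz, 2.35 MHz, 2.75 MHz, 4.2 MHz}.

0.35 MHz, 2.35 MHz, 2.75 MHz, 4.2 MHz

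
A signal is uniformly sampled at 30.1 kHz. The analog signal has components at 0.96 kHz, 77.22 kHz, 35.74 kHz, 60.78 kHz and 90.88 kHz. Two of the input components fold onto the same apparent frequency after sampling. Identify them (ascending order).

fs/2 = 15.05 kHz.
0.96 kHz ≤ fs/2 = 15.05 kHz, passes unchanged.
77.22 kHz mod fs = 17.02 kHz.
17.02 kHz > fs/2 = 15.05 kHz, folds to fs − 17.02 kHz = 13.08 kHz.
35.74 kHz mod fs = 5.64 kHz.
5.64 kHz ≤ fs/2 = 15.05 kHz, appears at 5.64 kHz.
60.78 kHz mod fs = 0.58 kHz.
0.58 kHz ≤ fs/2 = 15.05 kHz, appears at 0.58 kHz.
90.88 kHz mod fs = 0.58 kHz.
0.58 kHz ≤ fs/2 = 15.05 kHz, appears at 0.58 kHz.
60.78 kHz and 90.88 kHz both map to 0.58 kHz.

60.78 kHz, 90.88 kHz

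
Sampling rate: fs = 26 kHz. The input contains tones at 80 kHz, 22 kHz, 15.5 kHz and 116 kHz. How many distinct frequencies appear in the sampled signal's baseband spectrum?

4

fs/2 = 13 kHz.
80 kHz mod fs = 2 kHz.
2 kHz ≤ fs/2 = 13 kHz, appears at 2 kHz.
22 kHz > fs/2 = 13 kHz, folds to fs − 22 kHz = 4 kHz.
15.5 kHz > fs/2 = 13 kHz, folds to fs − 15.5 kHz = 10.5 kHz.
116 kHz mod fs = 12 kHz.
12 kHz ≤ fs/2 = 13 kHz, appears at 12 kHz.
Distinct values: {2 kHz, 4 kHz, 10.5 kHz, 12 kHz} → 4.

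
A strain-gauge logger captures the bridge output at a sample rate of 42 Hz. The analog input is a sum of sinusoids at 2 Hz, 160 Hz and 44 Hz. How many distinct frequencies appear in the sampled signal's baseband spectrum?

fs/2 = 21 Hz.
2 Hz ≤ fs/2 = 21 Hz, passes unchanged.
160 Hz mod fs = 34 Hz.
34 Hz > fs/2 = 21 Hz, folds to fs − 34 Hz = 8 Hz.
44 Hz mod fs = 2 Hz.
2 Hz ≤ fs/2 = 21 Hz, appears at 2 Hz.
Distinct values: {2 Hz, 8 Hz} → 2.

2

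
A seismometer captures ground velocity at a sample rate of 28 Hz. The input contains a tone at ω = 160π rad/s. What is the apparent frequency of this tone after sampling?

4 Hz

ω = 160π rad/s → f = ω/(2π) = 80 Hz.
80 Hz mod fs = 24 Hz.
24 Hz > fs/2 = 14 Hz, folds to fs − 24 Hz = 4 Hz.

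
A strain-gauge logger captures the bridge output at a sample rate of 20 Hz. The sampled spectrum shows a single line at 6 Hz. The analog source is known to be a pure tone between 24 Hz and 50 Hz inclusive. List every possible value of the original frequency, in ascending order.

26 Hz, 34 Hz, 46 Hz

Frequencies that alias to 6 Hz are k·fs ± 6 Hz for integer k ≥ 0.
k=0: 6 Hz.
k=1: 14 Hz, 26 Hz.
k=2: 34 Hz, 46 Hz.
k=3: 54 Hz, 66 Hz.
Within [24 Hz, 50 Hz]: 26 Hz, 34 Hz, 46 Hz.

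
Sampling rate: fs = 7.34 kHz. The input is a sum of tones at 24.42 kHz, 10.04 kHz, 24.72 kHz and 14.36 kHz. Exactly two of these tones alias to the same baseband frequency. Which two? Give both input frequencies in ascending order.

10.04 kHz, 24.72 kHz

fs/2 = 3.67 kHz.
24.42 kHz mod fs = 2.4 kHz.
2.4 kHz ≤ fs/2 = 3.67 kHz, appears at 2.4 kHz.
10.04 kHz mod fs = 2.7 kHz.
2.7 kHz ≤ fs/2 = 3.67 kHz, appears at 2.7 kHz.
24.72 kHz mod fs = 2.7 kHz.
2.7 kHz ≤ fs/2 = 3.67 kHz, appears at 2.7 kHz.
14.36 kHz mod fs = 7.02 kHz.
7.02 kHz > fs/2 = 3.67 kHz, folds to fs − 7.02 kHz = 0.32 kHz.
10.04 kHz and 24.72 kHz both map to 2.7 kHz.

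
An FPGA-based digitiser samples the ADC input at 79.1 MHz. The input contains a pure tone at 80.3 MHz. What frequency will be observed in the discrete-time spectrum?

80.3 MHz mod fs = 1.2 MHz.
1.2 MHz ≤ fs/2 = 39.55 MHz, appears at 1.2 MHz.

1.2 MHz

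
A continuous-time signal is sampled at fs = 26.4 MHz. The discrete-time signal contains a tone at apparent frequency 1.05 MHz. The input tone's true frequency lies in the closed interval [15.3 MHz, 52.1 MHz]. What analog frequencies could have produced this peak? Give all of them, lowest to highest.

Frequencies that alias to 1.05 MHz are k·fs ± 1.05 MHz for integer k ≥ 0.
k=0: 1.05 MHz.
k=1: 25.35 MHz, 27.45 MHz.
k=2: 51.75 MHz, 53.85 MHz.
k=3: 78.15 MHz, 80.25 MHz.
Within [15.3 MHz, 52.1 MHz]: 25.35 MHz, 27.45 MHz, 51.75 MHz.

25.35 MHz, 27.45 MHz, 51.75 MHz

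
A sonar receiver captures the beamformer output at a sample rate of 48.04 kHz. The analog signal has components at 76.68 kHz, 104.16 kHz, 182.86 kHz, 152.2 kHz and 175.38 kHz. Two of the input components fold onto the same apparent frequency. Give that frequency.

fs/2 = 24.02 kHz.
76.68 kHz mod fs = 28.64 kHz.
28.64 kHz > fs/2 = 24.02 kHz, folds to fs − 28.64 kHz = 19.4 kHz.
104.16 kHz mod fs = 8.08 kHz.
8.08 kHz ≤ fs/2 = 24.02 kHz, appears at 8.08 kHz.
182.86 kHz mod fs = 38.74 kHz.
38.74 kHz > fs/2 = 24.02 kHz, folds to fs − 38.74 kHz = 9.3 kHz.
152.2 kHz mod fs = 8.08 kHz.
8.08 kHz ≤ fs/2 = 24.02 kHz, appears at 8.08 kHz.
175.38 kHz mod fs = 31.26 kHz.
31.26 kHz > fs/2 = 24.02 kHz, folds to fs − 31.26 kHz = 16.78 kHz.
104.16 kHz and 152.2 kHz both map to 8.08 kHz.

8.08 kHz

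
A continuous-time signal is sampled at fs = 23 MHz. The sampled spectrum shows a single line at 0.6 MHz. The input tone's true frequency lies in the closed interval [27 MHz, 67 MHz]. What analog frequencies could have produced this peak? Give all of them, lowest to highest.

45.4 MHz, 46.6 MHz

Frequencies that alias to 0.6 MHz are k·fs ± 0.6 MHz for integer k ≥ 0.
k=0: 0.6 MHz.
k=1: 22.4 MHz, 23.6 MHz.
k=2: 45.4 MHz, 46.6 MHz.
k=3: 68.4 MHz, 69.6 MHz.
Within [27 MHz, 67 MHz]: 45.4 MHz, 46.6 MHz.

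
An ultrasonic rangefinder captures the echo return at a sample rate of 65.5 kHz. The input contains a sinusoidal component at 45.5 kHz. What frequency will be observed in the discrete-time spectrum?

45.5 kHz > fs/2 = 32.75 kHz, folds to fs − 45.5 kHz = 20 kHz.

20 kHz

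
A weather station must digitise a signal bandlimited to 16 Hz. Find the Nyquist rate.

32 Hz

Nyquist rate = 2 × 16 Hz = 32 Hz.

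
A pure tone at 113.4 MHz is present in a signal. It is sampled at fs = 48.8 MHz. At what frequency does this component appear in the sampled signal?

15.8 MHz

113.4 MHz mod fs = 15.8 MHz.
15.8 MHz ≤ fs/2 = 24.4 MHz, appears at 15.8 MHz.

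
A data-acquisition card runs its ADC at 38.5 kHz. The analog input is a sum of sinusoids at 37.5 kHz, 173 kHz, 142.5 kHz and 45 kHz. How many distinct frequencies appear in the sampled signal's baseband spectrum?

fs/2 = 19.25 kHz.
37.5 kHz > fs/2 = 19.25 kHz, folds to fs − 37.5 kHz = 1 kHz.
173 kHz mod fs = 19 kHz.
19 kHz ≤ fs/2 = 19.25 kHz, appears at 19 kHz.
142.5 kHz mod fs = 27 kHz.
27 kHz > fs/2 = 19.25 kHz, folds to fs − 27 kHz = 11.5 kHz.
45 kHz mod fs = 6.5 kHz.
6.5 kHz ≤ fs/2 = 19.25 kHz, appears at 6.5 kHz.
Distinct values: {1 kHz, 6.5 kHz, 11.5 kHz, 19 kHz} → 4.

4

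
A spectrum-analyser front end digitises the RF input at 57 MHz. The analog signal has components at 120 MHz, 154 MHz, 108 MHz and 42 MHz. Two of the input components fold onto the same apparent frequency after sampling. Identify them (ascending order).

108 MHz, 120 MHz

fs/2 = 28.5 MHz.
120 MHz mod fs = 6 MHz.
6 MHz ≤ fs/2 = 28.5 MHz, appears at 6 MHz.
154 MHz mod fs = 40 MHz.
40 MHz > fs/2 = 28.5 MHz, folds to fs − 40 MHz = 17 MHz.
108 MHz mod fs = 51 MHz.
51 MHz > fs/2 = 28.5 MHz, folds to fs − 51 MHz = 6 MHz.
42 MHz > fs/2 = 28.5 MHz, folds to fs − 42 MHz = 15 MHz.
108 MHz and 120 MHz both map to 6 MHz.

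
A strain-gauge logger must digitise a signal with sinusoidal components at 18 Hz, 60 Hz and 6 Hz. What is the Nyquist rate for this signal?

120 Hz

Highest-frequency component: 60 Hz.
Nyquist rate = 2 × 60 Hz = 120 Hz.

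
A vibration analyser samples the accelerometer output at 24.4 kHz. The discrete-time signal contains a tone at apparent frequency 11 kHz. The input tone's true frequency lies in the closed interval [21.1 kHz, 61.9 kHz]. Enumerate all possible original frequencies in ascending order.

35.4 kHz, 37.8 kHz, 59.8 kHz

Frequencies that alias to 11 kHz are k·fs ± 11 kHz for integer k ≥ 0.
k=0: 11 kHz.
k=1: 13.4 kHz, 35.4 kHz.
k=2: 37.8 kHz, 59.8 kHz.
k=3: 62.2 kHz, 84.2 kHz.
Within [21.1 kHz, 61.9 kHz]: 35.4 kHz, 37.8 kHz, 59.8 kHz.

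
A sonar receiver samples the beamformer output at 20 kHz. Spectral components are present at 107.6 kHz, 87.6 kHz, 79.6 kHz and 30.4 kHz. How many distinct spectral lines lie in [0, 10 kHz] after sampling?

fs/2 = 10 kHz.
107.6 kHz mod fs = 7.6 kHz.
7.6 kHz ≤ fs/2 = 10 kHz, appears at 7.6 kHz.
87.6 kHz mod fs = 7.6 kHz.
7.6 kHz ≤ fs/2 = 10 kHz, appears at 7.6 kHz.
79.6 kHz mod fs = 19.6 kHz.
19.6 kHz > fs/2 = 10 kHz, folds to fs − 19.6 kHz = 0.4 kHz.
30.4 kHz mod fs = 10.4 kHz.
10.4 kHz > fs/2 = 10 kHz, folds to fs − 10.4 kHz = 9.6 kHz.
Distinct values: {0.4 kHz, 7.6 kHz, 9.6 kHz} → 3.

3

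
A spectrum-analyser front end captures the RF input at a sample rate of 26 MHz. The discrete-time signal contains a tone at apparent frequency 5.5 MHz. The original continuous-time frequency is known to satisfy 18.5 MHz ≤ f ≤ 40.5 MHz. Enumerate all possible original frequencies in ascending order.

Frequencies that alias to 5.5 MHz are k·fs ± 5.5 MHz for integer k ≥ 0.
k=0: 5.5 MHz.
k=1: 20.5 MHz, 31.5 MHz.
k=2: 46.5 MHz, 57.5 MHz.
Within [18.5 MHz, 40.5 MHz]: 20.5 MHz, 31.5 MHz.

20.5 MHz, 31.5 MHz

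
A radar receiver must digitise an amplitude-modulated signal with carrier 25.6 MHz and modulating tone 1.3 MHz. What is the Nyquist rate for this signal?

53.8 MHz

AM sidebands sit at fc ± fm = 24.3 MHz and 26.9 MHz.
Highest-frequency component: 26.9 MHz.
Nyquist rate = 2 × 26.9 MHz = 53.8 MHz.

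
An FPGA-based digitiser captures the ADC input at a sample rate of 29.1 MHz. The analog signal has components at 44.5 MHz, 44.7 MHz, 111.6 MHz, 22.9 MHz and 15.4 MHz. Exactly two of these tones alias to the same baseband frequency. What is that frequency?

13.7 MHz

fs/2 = 14.55 MHz.
44.5 MHz mod fs = 15.4 MHz.
15.4 MHz > fs/2 = 14.55 MHz, folds to fs − 15.4 MHz = 13.7 MHz.
44.7 MHz mod fs = 15.6 MHz.
15.6 MHz > fs/2 = 14.55 MHz, folds to fs − 15.6 MHz = 13.5 MHz.
111.6 MHz mod fs = 24.3 MHz.
24.3 MHz > fs/2 = 14.55 MHz, folds to fs − 24.3 MHz = 4.8 MHz.
22.9 MHz > fs/2 = 14.55 MHz, folds to fs − 22.9 MHz = 6.2 MHz.
15.4 MHz > fs/2 = 14.55 MHz, folds to fs − 15.4 MHz = 13.7 MHz.
15.4 MHz and 44.5 MHz both map to 13.7 MHz.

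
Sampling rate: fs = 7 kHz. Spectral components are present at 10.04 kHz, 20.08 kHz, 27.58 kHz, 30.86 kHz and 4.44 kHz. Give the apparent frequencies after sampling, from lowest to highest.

0.42 kHz, 0.92 kHz, 2.56 kHz, 2.86 kHz, 3.04 kHz

fs/2 = 3.5 kHz.
10.04 kHz mod fs = 3.04 kHz.
3.04 kHz ≤ fs/2 = 3.5 kHz, appears at 3.04 kHz.
20.08 kHz mod fs = 6.08 kHz.
6.08 kHz > fs/2 = 3.5 kHz, folds to fs − 6.08 kHz = 0.92 kHz.
27.58 kHz mod fs = 6.58 kHz.
6.58 kHz > fs/2 = 3.5 kHz, folds to fs − 6.58 kHz = 0.42 kHz.
30.86 kHz mod fs = 2.86 kHz.
2.86 kHz ≤ fs/2 = 3.5 kHz, appears at 2.86 kHz.
4.44 kHz > fs/2 = 3.5 kHz, folds to fs − 4.44 kHz = 2.56 kHz.
Distinct values: {0.42 kHz, 0.92 kHz, 2.56 kHz, 2.86 kHz, 3.04 kHz}.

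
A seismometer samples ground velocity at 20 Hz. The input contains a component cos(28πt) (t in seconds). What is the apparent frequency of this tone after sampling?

6 Hz

ω = 28π rad/s → f = ω/(2π) = 14 Hz.
14 Hz > fs/2 = 10 Hz, folds to fs − 14 Hz = 6 Hz.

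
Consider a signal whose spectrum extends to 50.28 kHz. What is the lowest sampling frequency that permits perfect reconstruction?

Nyquist rate = 2 × 50.28 kHz = 100.56 kHz.

100.56 kHz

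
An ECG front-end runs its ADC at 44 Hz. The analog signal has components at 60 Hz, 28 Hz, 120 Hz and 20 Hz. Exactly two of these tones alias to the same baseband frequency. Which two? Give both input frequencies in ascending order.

fs/2 = 22 Hz.
60 Hz mod fs = 16 Hz.
16 Hz ≤ fs/2 = 22 Hz, appears at 16 Hz.
28 Hz > fs/2 = 22 Hz, folds to fs − 28 Hz = 16 Hz.
120 Hz mod fs = 32 Hz.
32 Hz > fs/2 = 22 Hz, folds to fs − 32 Hz = 12 Hz.
20 Hz ≤ fs/2 = 22 Hz, passes unchanged.
28 Hz and 60 Hz both map to 16 Hz.

28 Hz, 60 Hz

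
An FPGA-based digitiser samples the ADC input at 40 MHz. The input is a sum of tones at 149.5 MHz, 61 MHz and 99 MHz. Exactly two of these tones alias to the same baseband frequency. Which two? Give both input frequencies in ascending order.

fs/2 = 20 MHz.
149.5 MHz mod fs = 29.5 MHz.
29.5 MHz > fs/2 = 20 MHz, folds to fs − 29.5 MHz = 10.5 MHz.
61 MHz mod fs = 21 MHz.
21 MHz > fs/2 = 20 MHz, folds to fs − 21 MHz = 19 MHz.
99 MHz mod fs = 19 MHz.
19 MHz ≤ fs/2 = 20 MHz, appears at 19 MHz.
61 MHz and 99 MHz both map to 19 MHz.

61 MHz, 99 MHz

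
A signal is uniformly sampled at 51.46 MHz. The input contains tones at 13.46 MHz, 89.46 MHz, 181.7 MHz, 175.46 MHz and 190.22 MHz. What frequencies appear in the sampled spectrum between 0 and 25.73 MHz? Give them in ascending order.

13.46 MHz, 15.62 MHz, 21.08 MHz, 24.14 MHz

fs/2 = 25.73 MHz.
13.46 MHz ≤ fs/2 = 25.73 MHz, passes unchanged.
89.46 MHz mod fs = 38 MHz.
38 MHz > fs/2 = 25.73 MHz, folds to fs − 38 MHz = 13.46 MHz.
181.7 MHz mod fs = 27.32 MHz.
27.32 MHz > fs/2 = 25.73 MHz, folds to fs − 27.32 MHz = 24.14 MHz.
175.46 MHz mod fs = 21.08 MHz.
21.08 MHz ≤ fs/2 = 25.73 MHz, appears at 21.08 MHz.
190.22 MHz mod fs = 35.84 MHz.
35.84 MHz > fs/2 = 25.73 MHz, folds to fs − 35.84 MHz = 15.62 MHz.
Distinct values: {13.46 MHz, 15.62 MHz, 21.08 MHz, 24.14 MHz}.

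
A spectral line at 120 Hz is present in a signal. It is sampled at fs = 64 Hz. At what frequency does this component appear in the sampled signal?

8 Hz

120 Hz mod fs = 56 Hz.
56 Hz > fs/2 = 32 Hz, folds to fs − 56 Hz = 8 Hz.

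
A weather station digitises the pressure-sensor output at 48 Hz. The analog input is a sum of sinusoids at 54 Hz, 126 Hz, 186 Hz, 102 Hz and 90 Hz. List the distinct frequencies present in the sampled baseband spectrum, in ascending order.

6 Hz, 18 Hz

fs/2 = 24 Hz.
54 Hz mod fs = 6 Hz.
6 Hz ≤ fs/2 = 24 Hz, appears at 6 Hz.
126 Hz mod fs = 30 Hz.
30 Hz > fs/2 = 24 Hz, folds to fs − 30 Hz = 18 Hz.
186 Hz mod fs = 42 Hz.
42 Hz > fs/2 = 24 Hz, folds to fs − 42 Hz = 6 Hz.
102 Hz mod fs = 6 Hz.
6 Hz ≤ fs/2 = 24 Hz, appears at 6 Hz.
90 Hz mod fs = 42 Hz.
42 Hz > fs/2 = 24 Hz, folds to fs − 42 Hz = 6 Hz.
Distinct values: {6 Hz, 18 Hz}.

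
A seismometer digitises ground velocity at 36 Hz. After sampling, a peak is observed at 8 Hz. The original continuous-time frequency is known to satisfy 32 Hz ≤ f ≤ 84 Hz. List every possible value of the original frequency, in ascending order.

Frequencies that alias to 8 Hz are k·fs ± 8 Hz for integer k ≥ 0.
k=0: 8 Hz.
k=1: 28 Hz, 44 Hz.
k=2: 64 Hz, 80 Hz.
k=3: 100 Hz, 116 Hz.
Within [32 Hz, 84 Hz]: 44 Hz, 64 Hz, 80 Hz.

44 Hz, 64 Hz, 80 Hz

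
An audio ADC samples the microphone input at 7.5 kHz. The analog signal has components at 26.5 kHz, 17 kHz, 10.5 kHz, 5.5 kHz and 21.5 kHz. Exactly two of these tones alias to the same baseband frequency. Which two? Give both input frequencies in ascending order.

fs/2 = 3.75 kHz.
26.5 kHz mod fs = 4 kHz.
4 kHz > fs/2 = 3.75 kHz, folds to fs − 4 kHz = 3.5 kHz.
17 kHz mod fs = 2 kHz.
2 kHz ≤ fs/2 = 3.75 kHz, appears at 2 kHz.
10.5 kHz mod fs = 3 kHz.
3 kHz ≤ fs/2 = 3.75 kHz, appears at 3 kHz.
5.5 kHz > fs/2 = 3.75 kHz, folds to fs − 5.5 kHz = 2 kHz.
21.5 kHz mod fs = 6.5 kHz.
6.5 kHz > fs/2 = 3.75 kHz, folds to fs − 6.5 kHz = 1 kHz.
5.5 kHz and 17 kHz both map to 2 kHz.

5.5 kHz, 17 kHz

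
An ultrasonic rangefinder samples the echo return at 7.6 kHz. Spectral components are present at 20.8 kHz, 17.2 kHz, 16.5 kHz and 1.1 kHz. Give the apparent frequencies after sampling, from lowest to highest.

1.1 kHz, 1.3 kHz, 2 kHz

fs/2 = 3.8 kHz.
20.8 kHz mod fs = 5.6 kHz.
5.6 kHz > fs/2 = 3.8 kHz, folds to fs − 5.6 kHz = 2 kHz.
17.2 kHz mod fs = 2 kHz.
2 kHz ≤ fs/2 = 3.8 kHz, appears at 2 kHz.
16.5 kHz mod fs = 1.3 kHz.
1.3 kHz ≤ fs/2 = 3.8 kHz, appears at 1.3 kHz.
1.1 kHz ≤ fs/2 = 3.8 kHz, passes unchanged.
Distinct values: {1.1 kHz, 1.3 kHz, 2 kHz}.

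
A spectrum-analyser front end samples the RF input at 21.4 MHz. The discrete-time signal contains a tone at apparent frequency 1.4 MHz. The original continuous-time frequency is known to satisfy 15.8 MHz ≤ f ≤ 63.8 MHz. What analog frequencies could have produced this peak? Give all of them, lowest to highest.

20 MHz, 22.8 MHz, 41.4 MHz, 44.2 MHz, 62.8 MHz

Frequencies that alias to 1.4 MHz are k·fs ± 1.4 MHz for integer k ≥ 0.
k=0: 1.4 MHz.
k=1: 20 MHz, 22.8 MHz.
k=2: 41.4 MHz, 44.2 MHz.
k=3: 62.8 MHz, 65.6 MHz.
k=4: 84.2 MHz, 87 MHz.
Within [15.8 MHz, 63.8 MHz]: 20 MHz, 22.8 MHz, 41.4 MHz, 44.2 MHz, 62.8 MHz.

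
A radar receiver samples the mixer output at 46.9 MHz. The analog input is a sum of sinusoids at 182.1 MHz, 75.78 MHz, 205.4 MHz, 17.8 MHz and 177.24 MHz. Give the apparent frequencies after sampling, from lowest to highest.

5.5 MHz, 10.36 MHz, 17.8 MHz, 18.02 MHz

fs/2 = 23.45 MHz.
182.1 MHz mod fs = 41.4 MHz.
41.4 MHz > fs/2 = 23.45 MHz, folds to fs − 41.4 MHz = 5.5 MHz.
75.78 MHz mod fs = 28.88 MHz.
28.88 MHz > fs/2 = 23.45 MHz, folds to fs − 28.88 MHz = 18.02 MHz.
205.4 MHz mod fs = 17.8 MHz.
17.8 MHz ≤ fs/2 = 23.45 MHz, appears at 17.8 MHz.
17.8 MHz ≤ fs/2 = 23.45 MHz, passes unchanged.
177.24 MHz mod fs = 36.54 MHz.
36.54 MHz > fs/2 = 23.45 MHz, folds to fs − 36.54 MHz = 10.36 MHz.
Distinct values: {5.5 MHz, 10.36 MHz, 17.8 MHz, 18.02 MHz}.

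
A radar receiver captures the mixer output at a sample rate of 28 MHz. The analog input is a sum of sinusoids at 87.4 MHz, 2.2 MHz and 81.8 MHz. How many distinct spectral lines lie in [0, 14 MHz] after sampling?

fs/2 = 14 MHz.
87.4 MHz mod fs = 3.4 MHz.
3.4 MHz ≤ fs/2 = 14 MHz, appears at 3.4 MHz.
2.2 MHz ≤ fs/2 = 14 MHz, passes unchanged.
81.8 MHz mod fs = 25.8 MHz.
25.8 MHz > fs/2 = 14 MHz, folds to fs − 25.8 MHz = 2.2 MHz.
Distinct values: {2.2 MHz, 3.4 MHz} → 2.

2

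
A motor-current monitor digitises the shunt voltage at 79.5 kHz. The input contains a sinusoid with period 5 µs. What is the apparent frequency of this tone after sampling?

38.5 kHz

T = 5 µs → f = 1/T = 200 kHz.
200 kHz mod fs = 41 kHz.
41 kHz > fs/2 = 39.75 kHz, folds to fs − 41 kHz = 38.5 kHz.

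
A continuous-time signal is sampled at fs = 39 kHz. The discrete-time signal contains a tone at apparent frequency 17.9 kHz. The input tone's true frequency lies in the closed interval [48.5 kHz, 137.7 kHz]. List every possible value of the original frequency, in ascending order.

Frequencies that alias to 17.9 kHz are k·fs ± 17.9 kHz for integer k ≥ 0.
k=0: 17.9 kHz.
k=1: 21.1 kHz, 56.9 kHz.
k=2: 60.1 kHz, 95.9 kHz.
k=3: 99.1 kHz, 134.9 kHz.
k=4: 138.1 kHz, 173.9 kHz.
Within [48.5 kHz, 137.7 kHz]: 56.9 kHz, 60.1 kHz, 95.9 kHz, 99.1 kHz, 134.9 kHz.

56.9 kHz, 60.1 kHz, 95.9 kHz, 99.1 kHz, 134.9 kHz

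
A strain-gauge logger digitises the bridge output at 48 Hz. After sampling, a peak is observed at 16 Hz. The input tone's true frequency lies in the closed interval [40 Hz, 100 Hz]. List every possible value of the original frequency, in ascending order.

64 Hz, 80 Hz

Frequencies that alias to 16 Hz are k·fs ± 16 Hz for integer k ≥ 0.
k=0: 16 Hz.
k=1: 32 Hz, 64 Hz.
k=2: 80 Hz, 112 Hz.
k=3: 128 Hz, 160 Hz.
Within [40 Hz, 100 Hz]: 64 Hz, 80 Hz.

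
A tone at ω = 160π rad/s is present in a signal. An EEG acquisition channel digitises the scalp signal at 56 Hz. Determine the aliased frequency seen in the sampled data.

24 Hz

ω = 160π rad/s → f = ω/(2π) = 80 Hz.
80 Hz mod fs = 24 Hz.
24 Hz ≤ fs/2 = 28 Hz, appears at 24 Hz.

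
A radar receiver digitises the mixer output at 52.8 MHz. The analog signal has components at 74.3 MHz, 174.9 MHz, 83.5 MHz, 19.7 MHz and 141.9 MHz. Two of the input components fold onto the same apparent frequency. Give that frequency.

fs/2 = 26.4 MHz.
74.3 MHz mod fs = 21.5 MHz.
21.5 MHz ≤ fs/2 = 26.4 MHz, appears at 21.5 MHz.
174.9 MHz mod fs = 16.5 MHz.
16.5 MHz ≤ fs/2 = 26.4 MHz, appears at 16.5 MHz.
83.5 MHz mod fs = 30.7 MHz.
30.7 MHz > fs/2 = 26.4 MHz, folds to fs − 30.7 MHz = 22.1 MHz.
19.7 MHz ≤ fs/2 = 26.4 MHz, passes unchanged.
141.9 MHz mod fs = 36.3 MHz.
36.3 MHz > fs/2 = 26.4 MHz, folds to fs − 36.3 MHz = 16.5 MHz.
141.9 MHz and 174.9 MHz both map to 16.5 MHz.

16.5 MHz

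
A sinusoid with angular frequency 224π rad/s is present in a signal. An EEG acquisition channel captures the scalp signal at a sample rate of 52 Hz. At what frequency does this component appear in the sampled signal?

ω = 224π rad/s → f = ω/(2π) = 112 Hz.
112 Hz mod fs = 8 Hz.
8 Hz ≤ fs/2 = 26 Hz, appears at 8 Hz.

8 Hz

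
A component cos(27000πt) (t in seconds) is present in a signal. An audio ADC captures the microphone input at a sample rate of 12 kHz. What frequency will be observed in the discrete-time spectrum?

1.5 kHz

ω = 27000π rad/s → f = ω/(2π) = 13500 Hz = 13.5 kHz.
13.5 kHz mod fs = 1.5 kHz.
1.5 kHz ≤ fs/2 = 6 kHz, appears at 1.5 kHz.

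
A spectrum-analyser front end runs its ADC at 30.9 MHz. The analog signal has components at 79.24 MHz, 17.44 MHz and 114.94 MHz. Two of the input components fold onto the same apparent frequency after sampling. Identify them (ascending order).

17.44 MHz, 79.24 MHz

fs/2 = 15.45 MHz.
79.24 MHz mod fs = 17.44 MHz.
17.44 MHz > fs/2 = 15.45 MHz, folds to fs − 17.44 MHz = 13.46 MHz.
17.44 MHz > fs/2 = 15.45 MHz, folds to fs − 17.44 MHz = 13.46 MHz.
114.94 MHz mod fs = 22.24 MHz.
22.24 MHz > fs/2 = 15.45 MHz, folds to fs − 22.24 MHz = 8.66 MHz.
17.44 MHz and 79.24 MHz both map to 13.46 MHz.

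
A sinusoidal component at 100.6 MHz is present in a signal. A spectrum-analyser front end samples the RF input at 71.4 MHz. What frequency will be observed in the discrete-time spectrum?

29.2 MHz

100.6 MHz mod fs = 29.2 MHz.
29.2 MHz ≤ fs/2 = 35.7 MHz, appears at 29.2 MHz.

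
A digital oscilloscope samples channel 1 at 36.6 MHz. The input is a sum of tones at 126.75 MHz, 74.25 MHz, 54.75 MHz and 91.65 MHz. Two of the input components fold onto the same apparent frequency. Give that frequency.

fs/2 = 18.3 MHz.
126.75 MHz mod fs = 16.95 MHz.
16.95 MHz ≤ fs/2 = 18.3 MHz, appears at 16.95 MHz.
74.25 MHz mod fs = 1.05 MHz.
1.05 MHz ≤ fs/2 = 18.3 MHz, appears at 1.05 MHz.
54.75 MHz mod fs = 18.15 MHz.
18.15 MHz ≤ fs/2 = 18.3 MHz, appears at 18.15 MHz.
91.65 MHz mod fs = 18.45 MHz.
18.45 MHz > fs/2 = 18.3 MHz, folds to fs − 18.45 MHz = 18.15 MHz.
54.75 MHz and 91.65 MHz both map to 18.15 MHz.

18.15 MHz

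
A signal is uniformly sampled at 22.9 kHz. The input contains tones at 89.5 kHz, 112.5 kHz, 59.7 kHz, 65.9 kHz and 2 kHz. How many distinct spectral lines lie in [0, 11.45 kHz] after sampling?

4

fs/2 = 11.45 kHz.
89.5 kHz mod fs = 20.8 kHz.
20.8 kHz > fs/2 = 11.45 kHz, folds to fs − 20.8 kHz = 2.1 kHz.
112.5 kHz mod fs = 20.9 kHz.
20.9 kHz > fs/2 = 11.45 kHz, folds to fs − 20.9 kHz = 2 kHz.
59.7 kHz mod fs = 13.9 kHz.
13.9 kHz > fs/2 = 11.45 kHz, folds to fs − 13.9 kHz = 9 kHz.
65.9 kHz mod fs = 20.1 kHz.
20.1 kHz > fs/2 = 11.45 kHz, folds to fs − 20.1 kHz = 2.8 kHz.
2 kHz ≤ fs/2 = 11.45 kHz, passes unchanged.
Distinct values: {2 kHz, 2.1 kHz, 2.8 kHz, 9 kHz} → 4.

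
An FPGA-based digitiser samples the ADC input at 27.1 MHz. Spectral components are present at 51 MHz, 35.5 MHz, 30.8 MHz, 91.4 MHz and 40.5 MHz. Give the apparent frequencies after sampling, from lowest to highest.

fs/2 = 13.55 MHz.
51 MHz mod fs = 23.9 MHz.
23.9 MHz > fs/2 = 13.55 MHz, folds to fs − 23.9 MHz = 3.2 MHz.
35.5 MHz mod fs = 8.4 MHz.
8.4 MHz ≤ fs/2 = 13.55 MHz, appears at 8.4 MHz.
30.8 MHz mod fs = 3.7 MHz.
3.7 MHz ≤ fs/2 = 13.55 MHz, appears at 3.7 MHz.
91.4 MHz mod fs = 10.1 MHz.
10.1 MHz ≤ fs/2 = 13.55 MHz, appears at 10.1 MHz.
40.5 MHz mod fs = 13.4 MHz.
13.4 MHz ≤ fs/2 = 13.55 MHz, appears at 13.4 MHz.
Distinct values: {3.2 MHz, 3.7 MHz, 8.4 MHz, 10.1 MHz, 13.4 MHz}.

3.2 MHz, 3.7 MHz, 8.4 MHz, 10.1 MHz, 13.4 MHz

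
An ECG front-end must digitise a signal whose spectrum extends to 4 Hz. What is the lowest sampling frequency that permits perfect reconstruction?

Nyquist rate = 2 × 4 Hz = 8 Hz.

8 Hz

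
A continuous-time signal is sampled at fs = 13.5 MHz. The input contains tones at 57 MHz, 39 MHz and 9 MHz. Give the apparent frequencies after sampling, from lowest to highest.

fs/2 = 6.75 MHz.
57 MHz mod fs = 3 MHz.
3 MHz ≤ fs/2 = 6.75 MHz, appears at 3 MHz.
39 MHz mod fs = 12 MHz.
12 MHz > fs/2 = 6.75 MHz, folds to fs − 12 MHz = 1.5 MHz.
9 MHz > fs/2 = 6.75 MHz, folds to fs − 9 MHz = 4.5 MHz.
Distinct values: {1.5 MHz, 3 MHz, 4.5 MHz}.

1.5 MHz, 3 MHz, 4.5 MHz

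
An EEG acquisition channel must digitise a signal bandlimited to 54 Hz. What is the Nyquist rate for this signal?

Nyquist rate = 2 × 54 Hz = 108 Hz.

108 Hz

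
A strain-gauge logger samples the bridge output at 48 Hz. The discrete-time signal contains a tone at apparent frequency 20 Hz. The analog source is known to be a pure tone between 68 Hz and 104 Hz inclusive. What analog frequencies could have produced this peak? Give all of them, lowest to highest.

68 Hz, 76 Hz

Frequencies that alias to 20 Hz are k·fs ± 20 Hz for integer k ≥ 0.
k=0: 20 Hz.
k=1: 28 Hz, 68 Hz.
k=2: 76 Hz, 116 Hz.
k=3: 124 Hz, 164 Hz.
Within [68 Hz, 104 Hz]: 68 Hz, 76 Hz.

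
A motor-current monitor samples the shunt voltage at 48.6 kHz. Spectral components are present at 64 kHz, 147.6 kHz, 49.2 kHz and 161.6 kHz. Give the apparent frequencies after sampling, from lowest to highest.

fs/2 = 24.3 kHz.
64 kHz mod fs = 15.4 kHz.
15.4 kHz ≤ fs/2 = 24.3 kHz, appears at 15.4 kHz.
147.6 kHz mod fs = 1.8 kHz.
1.8 kHz ≤ fs/2 = 24.3 kHz, appears at 1.8 kHz.
49.2 kHz mod fs = 0.6 kHz.
0.6 kHz ≤ fs/2 = 24.3 kHz, appears at 0.6 kHz.
161.6 kHz mod fs = 15.8 kHz.
15.8 kHz ≤ fs/2 = 24.3 kHz, appears at 15.8 kHz.
Distinct values: {0.6 kHz, 1.8 kHz, 15.4 kHz, 15.8 kHz}.

0.6 kHz, 1.8 kHz, 15.4 kHz, 15.8 kHz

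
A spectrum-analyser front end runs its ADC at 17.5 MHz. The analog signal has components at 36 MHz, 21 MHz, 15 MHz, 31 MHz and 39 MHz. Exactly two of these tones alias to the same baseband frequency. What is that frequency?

4 MHz

fs/2 = 8.75 MHz.
36 MHz mod fs = 1 MHz.
1 MHz ≤ fs/2 = 8.75 MHz, appears at 1 MHz.
21 MHz mod fs = 3.5 MHz.
3.5 MHz ≤ fs/2 = 8.75 MHz, appears at 3.5 MHz.
15 MHz > fs/2 = 8.75 MHz, folds to fs − 15 MHz = 2.5 MHz.
31 MHz mod fs = 13.5 MHz.
13.5 MHz > fs/2 = 8.75 MHz, folds to fs − 13.5 MHz = 4 MHz.
39 MHz mod fs = 4 MHz.
4 MHz ≤ fs/2 = 8.75 MHz, appears at 4 MHz.
31 MHz and 39 MHz both map to 4 MHz.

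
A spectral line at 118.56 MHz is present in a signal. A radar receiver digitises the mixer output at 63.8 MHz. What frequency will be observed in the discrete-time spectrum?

118.56 MHz mod fs = 54.76 MHz.
54.76 MHz > fs/2 = 31.9 MHz, folds to fs − 54.76 MHz = 9.04 MHz.

9.04 MHz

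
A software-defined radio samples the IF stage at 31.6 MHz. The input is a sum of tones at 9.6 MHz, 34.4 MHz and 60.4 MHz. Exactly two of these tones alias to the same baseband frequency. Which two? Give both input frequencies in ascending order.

34.4 MHz, 60.4 MHz

fs/2 = 15.8 MHz.
9.6 MHz ≤ fs/2 = 15.8 MHz, passes unchanged.
34.4 MHz mod fs = 2.8 MHz.
2.8 MHz ≤ fs/2 = 15.8 MHz, appears at 2.8 MHz.
60.4 MHz mod fs = 28.8 MHz.
28.8 MHz > fs/2 = 15.8 MHz, folds to fs − 28.8 MHz = 2.8 MHz.
34.4 MHz and 60.4 MHz both map to 2.8 MHz.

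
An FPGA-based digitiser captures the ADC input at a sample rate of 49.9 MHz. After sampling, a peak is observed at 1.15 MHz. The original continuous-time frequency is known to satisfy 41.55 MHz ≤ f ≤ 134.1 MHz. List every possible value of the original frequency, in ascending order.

48.75 MHz, 51.05 MHz, 98.65 MHz, 100.95 MHz

Frequencies that alias to 1.15 MHz are k·fs ± 1.15 MHz for integer k ≥ 0.
k=0: 1.15 MHz.
k=1: 48.75 MHz, 51.05 MHz.
k=2: 98.65 MHz, 100.95 MHz.
k=3: 148.55 MHz, 150.85 MHz.
Within [41.55 MHz, 134.1 MHz]: 48.75 MHz, 51.05 MHz, 98.65 MHz, 100.95 MHz.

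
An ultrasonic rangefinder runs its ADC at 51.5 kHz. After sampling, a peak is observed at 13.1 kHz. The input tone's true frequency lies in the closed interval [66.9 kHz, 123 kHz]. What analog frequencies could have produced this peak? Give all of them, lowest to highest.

Frequencies that alias to 13.1 kHz are k·fs ± 13.1 kHz for integer k ≥ 0.
k=0: 13.1 kHz.
k=1: 38.4 kHz, 64.6 kHz.
k=2: 89.9 kHz, 116.1 kHz.
k=3: 141.4 kHz, 167.6 kHz.
Within [66.9 kHz, 123 kHz]: 89.9 kHz, 116.1 kHz.

89.9 kHz, 116.1 kHz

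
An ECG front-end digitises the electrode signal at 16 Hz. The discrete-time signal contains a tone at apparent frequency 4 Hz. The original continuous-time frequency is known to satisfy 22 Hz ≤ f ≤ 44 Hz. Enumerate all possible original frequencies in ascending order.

28 Hz, 36 Hz, 44 Hz

Frequencies that alias to 4 Hz are k·fs ± 4 Hz for integer k ≥ 0.
k=0: 4 Hz.
k=1: 12 Hz, 20 Hz.
k=2: 28 Hz, 36 Hz.
k=3: 44 Hz, 52 Hz.
k=4: 60 Hz, 68 Hz.
Within [22 Hz, 44 Hz]: 28 Hz, 36 Hz, 44 Hz.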